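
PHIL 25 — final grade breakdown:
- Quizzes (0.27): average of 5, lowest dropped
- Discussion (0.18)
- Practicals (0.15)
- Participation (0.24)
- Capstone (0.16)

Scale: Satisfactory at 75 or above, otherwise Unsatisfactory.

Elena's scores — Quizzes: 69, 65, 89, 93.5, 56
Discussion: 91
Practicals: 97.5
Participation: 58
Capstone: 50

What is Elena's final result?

Unsatisfactory

Quizzes: drop 56 → average of remaining 4 = 316.5/4 = 79.125
Weighted total:
  Quizzes 79.125 × 0.27 = 21.36375
  Discussion 91 × 0.18 = 16.38
  Practicals 97.5 × 0.15 = 14.625
  Participation 58 × 0.24 = 13.92
  Capstone 50 × 0.16 = 8
Sum = 74.28875
74.28875 < 75 → Unsatisfactory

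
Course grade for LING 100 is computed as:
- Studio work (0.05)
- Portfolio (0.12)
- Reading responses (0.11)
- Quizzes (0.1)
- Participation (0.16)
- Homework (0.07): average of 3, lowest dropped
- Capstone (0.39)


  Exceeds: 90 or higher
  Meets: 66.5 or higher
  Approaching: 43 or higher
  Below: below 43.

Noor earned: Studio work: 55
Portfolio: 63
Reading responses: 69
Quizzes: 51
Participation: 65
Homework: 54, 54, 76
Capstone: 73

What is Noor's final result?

Homework: drop 54 → average of remaining 2 = 130/2 = 65
Weighted total:
  Studio work 55 × 0.05 = 2.75
  Portfolio 63 × 0.12 = 7.56
  Reading responses 69 × 0.11 = 7.59
  Quizzes 51 × 0.1 = 5.1
  Participation 65 × 0.16 = 10.4
  Homework 65 × 0.07 = 4.55
  Capstone 73 × 0.39 = 28.47
Sum = 66.42
66.42 is ≥ 43 and < 66.5 → Approaching

Approaching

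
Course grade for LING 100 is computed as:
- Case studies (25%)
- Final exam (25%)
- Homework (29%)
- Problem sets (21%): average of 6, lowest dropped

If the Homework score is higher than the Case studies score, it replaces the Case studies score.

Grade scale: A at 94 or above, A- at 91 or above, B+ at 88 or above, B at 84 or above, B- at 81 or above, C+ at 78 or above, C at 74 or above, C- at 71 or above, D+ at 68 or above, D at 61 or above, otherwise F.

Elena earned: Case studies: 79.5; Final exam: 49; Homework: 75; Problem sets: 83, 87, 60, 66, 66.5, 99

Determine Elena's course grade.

Problem sets: drop 60 → average of remaining 5 = 401.5/5 = 80.3
Homework (75) ≤ Case studies (79.5), so Case studies stays at 79.5.
Weighted total:
  Case studies 79.5 × 0.25 = 19.875
  Final exam 49 × 0.25 = 12.25
  Homework 75 × 0.29 = 21.75
  Problem sets 80.3 × 0.21 = 16.863
Sum = 70.738
70.738 is ≥ 68 and < 71 → D+

D+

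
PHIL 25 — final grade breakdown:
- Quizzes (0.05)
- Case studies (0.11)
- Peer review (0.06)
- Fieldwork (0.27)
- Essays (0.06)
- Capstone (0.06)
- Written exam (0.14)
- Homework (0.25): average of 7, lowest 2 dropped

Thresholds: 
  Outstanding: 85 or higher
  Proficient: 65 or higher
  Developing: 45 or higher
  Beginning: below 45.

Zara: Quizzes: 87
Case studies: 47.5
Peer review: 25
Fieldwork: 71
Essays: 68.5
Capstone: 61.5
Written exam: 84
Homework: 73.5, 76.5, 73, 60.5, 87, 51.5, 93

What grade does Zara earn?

Homework: drop 51.5, 60.5 → average of remaining 5 = 403/5 = 80.6
Weighted total:
  Quizzes 87 × 0.05 = 4.35
  Case studies 47.5 × 0.11 = 5.225
  Peer review 25 × 0.06 = 1.5
  Fieldwork 71 × 0.27 = 19.17
  Essays 68.5 × 0.06 = 4.11
  Capstone 61.5 × 0.06 = 3.69
  Written exam 84 × 0.14 = 11.76
  Homework 80.6 × 0.25 = 20.15
Sum = 69.955
69.955 is ≥ 65 and < 85 → Proficient

Proficient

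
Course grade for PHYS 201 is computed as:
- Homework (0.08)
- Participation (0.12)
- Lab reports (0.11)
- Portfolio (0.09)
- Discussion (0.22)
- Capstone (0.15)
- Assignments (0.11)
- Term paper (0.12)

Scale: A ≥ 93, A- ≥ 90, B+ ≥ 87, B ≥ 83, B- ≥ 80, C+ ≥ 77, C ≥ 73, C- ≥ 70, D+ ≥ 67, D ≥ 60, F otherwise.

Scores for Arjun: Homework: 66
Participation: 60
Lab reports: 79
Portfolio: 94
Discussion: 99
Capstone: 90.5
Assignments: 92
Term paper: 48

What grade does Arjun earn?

B-

Weighted total:
  Homework 66 × 0.08 = 5.28
  Participation 60 × 0.12 = 7.2
  Lab reports 79 × 0.11 = 8.69
  Portfolio 94 × 0.09 = 8.46
  Discussion 99 × 0.22 = 21.78
  Capstone 90.5 × 0.15 = 13.575
  Assignments 92 × 0.11 = 10.12
  Term paper 48 × 0.12 = 5.76
Sum = 80.865
80.865 is ≥ 80 and < 83 → B-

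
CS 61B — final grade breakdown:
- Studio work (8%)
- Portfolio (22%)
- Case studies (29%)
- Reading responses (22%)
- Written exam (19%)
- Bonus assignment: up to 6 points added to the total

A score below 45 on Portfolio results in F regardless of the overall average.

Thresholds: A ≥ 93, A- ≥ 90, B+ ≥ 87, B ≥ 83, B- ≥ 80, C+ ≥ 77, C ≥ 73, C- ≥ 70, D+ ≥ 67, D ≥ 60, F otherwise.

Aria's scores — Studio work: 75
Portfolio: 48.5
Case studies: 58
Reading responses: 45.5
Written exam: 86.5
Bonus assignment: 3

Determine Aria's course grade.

Portfolio score 48.5 ≥ 45: minimum met.
Weighted total:
  Studio work 75 × 0.08 = 6
  Portfolio 48.5 × 0.22 = 10.67
  Case studies 58 × 0.29 = 16.82
  Reading responses 45.5 × 0.22 = 10.01
  Written exam 86.5 × 0.19 = 16.435
Sum = 59.935
Bonus assignment: 59.935 + 3 = 62.935
62.935 is ≥ 60 and < 67 → D

D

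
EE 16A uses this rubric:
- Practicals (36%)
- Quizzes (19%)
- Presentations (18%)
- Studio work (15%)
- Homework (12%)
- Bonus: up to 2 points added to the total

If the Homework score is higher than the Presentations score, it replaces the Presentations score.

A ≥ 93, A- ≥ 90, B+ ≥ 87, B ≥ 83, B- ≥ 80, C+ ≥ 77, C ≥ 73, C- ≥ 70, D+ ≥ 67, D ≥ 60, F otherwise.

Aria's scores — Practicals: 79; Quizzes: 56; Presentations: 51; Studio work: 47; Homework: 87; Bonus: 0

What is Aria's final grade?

Homework (87) > Presentations (51), so Presentations counts as 87.
Weighted total:
  Practicals 79 × 0.36 = 28.44
  Quizzes 56 × 0.19 = 10.64
  Presentations 87 × 0.18 = 15.66
  Studio work 47 × 0.15 = 7.05
  Homework 87 × 0.12 = 10.44
Sum = 72.23
Bonus: 72.23 + 0 = 72.23
72.23 is ≥ 70 and < 73 → C-

C-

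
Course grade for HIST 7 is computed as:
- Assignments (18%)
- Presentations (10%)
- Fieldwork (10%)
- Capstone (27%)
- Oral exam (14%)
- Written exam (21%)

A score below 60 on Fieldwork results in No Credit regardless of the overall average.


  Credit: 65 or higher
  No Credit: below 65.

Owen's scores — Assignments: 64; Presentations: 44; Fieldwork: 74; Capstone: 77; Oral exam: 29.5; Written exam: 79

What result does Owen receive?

Fieldwork score 74 ≥ 60: minimum met.
Weighted total:
  Assignments 64 × 0.18 = 11.52
  Presentations 44 × 0.1 = 4.4
  Fieldwork 74 × 0.1 = 7.4
  Capstone 77 × 0.27 = 20.79
  Oral exam 29.5 × 0.14 = 4.13
  Written exam 79 × 0.21 = 16.59
Sum = 64.83
64.83 < 65 → No Credit

No Credit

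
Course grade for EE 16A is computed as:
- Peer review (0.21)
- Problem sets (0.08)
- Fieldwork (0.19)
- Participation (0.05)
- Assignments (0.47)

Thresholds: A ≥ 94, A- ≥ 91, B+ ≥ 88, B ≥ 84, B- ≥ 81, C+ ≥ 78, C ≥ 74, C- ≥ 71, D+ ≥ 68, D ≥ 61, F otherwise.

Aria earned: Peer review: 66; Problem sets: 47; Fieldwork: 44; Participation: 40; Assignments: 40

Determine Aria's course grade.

Weighted total:
  Peer review 66 × 0.21 = 13.86
  Problem sets 47 × 0.08 = 3.76
  Fieldwork 44 × 0.19 = 8.36
  Participation 40 × 0.05 = 2
  Assignments 40 × 0.47 = 18.8
Sum = 46.78
46.78 < 61 → F

F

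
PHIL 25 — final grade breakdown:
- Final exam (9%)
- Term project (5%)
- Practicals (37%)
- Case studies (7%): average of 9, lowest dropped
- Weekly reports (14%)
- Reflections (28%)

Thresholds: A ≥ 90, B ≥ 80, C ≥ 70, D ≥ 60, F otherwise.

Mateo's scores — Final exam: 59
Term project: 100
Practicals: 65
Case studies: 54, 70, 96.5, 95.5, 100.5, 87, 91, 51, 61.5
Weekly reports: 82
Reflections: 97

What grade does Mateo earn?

C

Case studies: drop 51 → average of remaining 8 = 656/8 = 82
Weighted total:
  Final exam 59 × 0.09 = 5.31
  Term project 100 × 0.05 = 5
  Practicals 65 × 0.37 = 24.05
  Case studies 82 × 0.07 = 5.74
  Weekly reports 82 × 0.14 = 11.48
  Reflections 97 × 0.28 = 27.16
Sum = 78.74
78.74 is ≥ 70 and < 80 → C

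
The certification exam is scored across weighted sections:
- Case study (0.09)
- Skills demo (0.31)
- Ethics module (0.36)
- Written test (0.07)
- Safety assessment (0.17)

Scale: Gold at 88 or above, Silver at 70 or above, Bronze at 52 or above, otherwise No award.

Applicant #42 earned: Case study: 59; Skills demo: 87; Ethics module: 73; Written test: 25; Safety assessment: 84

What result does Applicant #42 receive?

Weighted total:
  Case study 59 × 0.09 = 5.31
  Skills demo 87 × 0.31 = 26.97
  Ethics module 73 × 0.36 = 26.28
  Written test 25 × 0.07 = 1.75
  Safety assessment 84 × 0.17 = 14.28
Sum = 74.59
74.59 is ≥ 70 and < 88 → Silver

Silver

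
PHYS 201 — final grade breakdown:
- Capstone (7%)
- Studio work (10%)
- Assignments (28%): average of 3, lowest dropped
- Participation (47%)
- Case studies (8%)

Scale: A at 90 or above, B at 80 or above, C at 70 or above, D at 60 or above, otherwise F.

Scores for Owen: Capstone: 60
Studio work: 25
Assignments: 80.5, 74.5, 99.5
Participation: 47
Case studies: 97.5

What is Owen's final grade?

D

Assignments: drop 74.5 → average of remaining 2 = 180/2 = 90
Weighted total:
  Capstone 60 × 0.07 = 4.2
  Studio work 25 × 0.1 = 2.5
  Assignments 90 × 0.28 = 25.2
  Participation 47 × 0.47 = 22.09
  Case studies 97.5 × 0.08 = 7.8
Sum = 61.79
61.79 is ≥ 60 and < 70 → D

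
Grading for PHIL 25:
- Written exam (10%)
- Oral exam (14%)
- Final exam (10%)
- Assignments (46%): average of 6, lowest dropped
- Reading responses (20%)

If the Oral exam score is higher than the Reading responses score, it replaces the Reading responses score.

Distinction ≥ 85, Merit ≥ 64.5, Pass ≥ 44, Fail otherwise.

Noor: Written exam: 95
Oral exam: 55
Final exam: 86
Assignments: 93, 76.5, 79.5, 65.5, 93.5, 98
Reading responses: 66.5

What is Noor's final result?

Assignments: drop 65.5 → average of remaining 5 = 440.5/5 = 88.1
Oral exam (55) ≤ Reading responses (66.5), so Reading responses stays at 66.5.
Weighted total:
  Written exam 95 × 0.1 = 9.5
  Oral exam 55 × 0.14 = 7.7
  Final exam 86 × 0.1 = 8.6
  Assignments 88.1 × 0.46 = 40.526
  Reading responses 66.5 × 0.2 = 13.3
Sum = 79.626
79.626 is ≥ 64.5 and < 85 → Merit

Merit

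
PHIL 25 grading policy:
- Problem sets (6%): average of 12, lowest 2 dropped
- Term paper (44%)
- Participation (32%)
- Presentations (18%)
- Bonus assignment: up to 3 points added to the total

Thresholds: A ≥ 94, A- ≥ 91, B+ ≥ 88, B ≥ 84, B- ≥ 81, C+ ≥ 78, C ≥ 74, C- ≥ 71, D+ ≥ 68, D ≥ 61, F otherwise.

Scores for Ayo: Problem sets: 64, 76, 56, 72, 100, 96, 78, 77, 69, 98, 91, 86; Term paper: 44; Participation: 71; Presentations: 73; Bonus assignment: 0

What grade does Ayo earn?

Problem sets: drop 56, 64 → average of remaining 10 = 843/10 = 84.3
Weighted total:
  Problem sets 84.3 × 0.06 = 5.058
  Term paper 44 × 0.44 = 19.36
  Participation 71 × 0.32 = 22.72
  Presentations 73 × 0.18 = 13.14
Sum = 60.278
Bonus assignment: 60.278 + 0 = 60.278
60.278 < 61 → F

F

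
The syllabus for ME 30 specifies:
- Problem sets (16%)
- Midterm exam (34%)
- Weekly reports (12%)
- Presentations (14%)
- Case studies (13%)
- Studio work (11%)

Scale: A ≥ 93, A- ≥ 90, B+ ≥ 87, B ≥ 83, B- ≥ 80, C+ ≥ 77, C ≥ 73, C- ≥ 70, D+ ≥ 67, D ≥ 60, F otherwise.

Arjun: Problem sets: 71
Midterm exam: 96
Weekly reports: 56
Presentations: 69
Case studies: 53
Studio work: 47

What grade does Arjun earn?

C-

Weighted total:
  Problem sets 71 × 0.16 = 11.36
  Midterm exam 96 × 0.34 = 32.64
  Weekly reports 56 × 0.12 = 6.72
  Presentations 69 × 0.14 = 9.66
  Case studies 53 × 0.13 = 6.89
  Studio work 47 × 0.11 = 5.17
Sum = 72.44
72.44 is ≥ 70 and < 73 → C-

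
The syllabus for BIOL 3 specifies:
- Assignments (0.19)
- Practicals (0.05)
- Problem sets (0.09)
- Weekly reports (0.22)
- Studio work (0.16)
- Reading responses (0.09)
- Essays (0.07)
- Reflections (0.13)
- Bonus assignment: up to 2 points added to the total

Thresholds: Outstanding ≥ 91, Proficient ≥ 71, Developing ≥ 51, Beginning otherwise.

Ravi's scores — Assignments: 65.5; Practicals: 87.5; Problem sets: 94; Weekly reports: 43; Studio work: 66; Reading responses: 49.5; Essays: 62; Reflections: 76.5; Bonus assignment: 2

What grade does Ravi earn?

Developing

Weighted total:
  Assignments 65.5 × 0.19 = 12.445
  Practicals 87.5 × 0.05 = 4.375
  Problem sets 94 × 0.09 = 8.46
  Weekly reports 43 × 0.22 = 9.46
  Studio work 66 × 0.16 = 10.56
  Reading responses 49.5 × 0.09 = 4.455
  Essays 62 × 0.07 = 4.34
  Reflections 76.5 × 0.13 = 9.945
Sum = 64.04
Bonus assignment: 64.04 + 2 = 66.04
66.04 is ≥ 51 and < 71 → Developing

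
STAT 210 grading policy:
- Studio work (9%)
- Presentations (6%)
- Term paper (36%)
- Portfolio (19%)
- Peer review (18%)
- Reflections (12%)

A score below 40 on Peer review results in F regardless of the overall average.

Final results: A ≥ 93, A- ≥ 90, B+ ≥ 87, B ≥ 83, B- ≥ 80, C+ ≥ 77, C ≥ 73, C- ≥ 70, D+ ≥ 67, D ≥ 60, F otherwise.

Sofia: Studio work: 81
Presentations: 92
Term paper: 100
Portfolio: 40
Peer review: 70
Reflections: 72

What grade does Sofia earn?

Peer review score 70 ≥ 40: minimum met.
Weighted total:
  Studio work 81 × 0.09 = 7.29
  Presentations 92 × 0.06 = 5.52
  Term paper 100 × 0.36 = 36
  Portfolio 40 × 0.19 = 7.6
  Peer review 70 × 0.18 = 12.6
  Reflections 72 × 0.12 = 8.64
Sum = 77.65
77.65 is ≥ 77 and < 80 → C+

C+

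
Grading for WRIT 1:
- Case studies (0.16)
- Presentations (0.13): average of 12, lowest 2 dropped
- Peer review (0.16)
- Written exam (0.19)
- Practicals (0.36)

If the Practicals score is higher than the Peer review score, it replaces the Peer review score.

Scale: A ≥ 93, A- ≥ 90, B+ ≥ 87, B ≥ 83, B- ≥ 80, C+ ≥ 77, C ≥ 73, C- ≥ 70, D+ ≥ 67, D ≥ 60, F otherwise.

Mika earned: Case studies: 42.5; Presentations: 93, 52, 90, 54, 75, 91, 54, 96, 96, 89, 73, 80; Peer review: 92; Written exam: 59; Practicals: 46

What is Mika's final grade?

D

Presentations: drop 52, 54 → average of remaining 10 = 837/10 = 83.7
Practicals (46) ≤ Peer review (92), so Peer review stays at 92.
Weighted total:
  Case studies 42.5 × 0.16 = 6.8
  Presentations 83.7 × 0.13 = 10.881
  Peer review 92 × 0.16 = 14.72
  Written exam 59 × 0.19 = 11.21
  Practicals 46 × 0.36 = 16.56
Sum = 60.171
60.171 is ≥ 60 and < 67 → D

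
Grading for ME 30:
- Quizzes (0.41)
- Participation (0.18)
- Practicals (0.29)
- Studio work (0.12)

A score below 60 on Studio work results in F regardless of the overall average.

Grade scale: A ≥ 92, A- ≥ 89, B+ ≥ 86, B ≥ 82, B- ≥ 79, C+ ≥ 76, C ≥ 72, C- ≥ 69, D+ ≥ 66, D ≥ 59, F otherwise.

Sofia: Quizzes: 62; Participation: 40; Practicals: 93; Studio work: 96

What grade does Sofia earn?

Studio work score 96 ≥ 60: minimum met.
Weighted total:
  Quizzes 62 × 0.41 = 25.42
  Participation 40 × 0.18 = 7.2
  Practicals 93 × 0.29 = 26.97
  Studio work 96 × 0.12 = 11.52
Sum = 71.11
71.11 is ≥ 69 and < 72 → C-

C-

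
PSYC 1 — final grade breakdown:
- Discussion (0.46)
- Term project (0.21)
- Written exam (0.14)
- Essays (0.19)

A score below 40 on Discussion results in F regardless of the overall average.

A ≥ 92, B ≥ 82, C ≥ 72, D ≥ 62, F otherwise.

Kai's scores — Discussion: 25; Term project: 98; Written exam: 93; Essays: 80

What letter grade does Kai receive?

Discussion score 25 < 40: minimum not met.
Weighted total:
  Discussion 25 × 0.46 = 11.5
  Term project 98 × 0.21 = 20.58
  Written exam 93 × 0.14 = 13.02
  Essays 80 × 0.19 = 15.2
Sum = 60.3
Because the Discussion minimum was not met, the result is F.

F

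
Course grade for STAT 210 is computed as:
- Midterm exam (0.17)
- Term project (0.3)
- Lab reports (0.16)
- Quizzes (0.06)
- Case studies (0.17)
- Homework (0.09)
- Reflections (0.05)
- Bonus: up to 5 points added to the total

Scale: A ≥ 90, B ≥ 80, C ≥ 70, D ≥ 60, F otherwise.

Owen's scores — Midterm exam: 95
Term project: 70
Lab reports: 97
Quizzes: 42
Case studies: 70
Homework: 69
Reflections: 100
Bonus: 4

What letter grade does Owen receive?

B

Weighted total:
  Midterm exam 95 × 0.17 = 16.15
  Term project 70 × 0.3 = 21
  Lab reports 97 × 0.16 = 15.52
  Quizzes 42 × 0.06 = 2.52
  Case studies 70 × 0.17 = 11.9
  Homework 69 × 0.09 = 6.21
  Reflections 100 × 0.05 = 5
Sum = 78.3
Bonus: 78.3 + 4 = 82.3
82.3 is ≥ 80 and < 90 → B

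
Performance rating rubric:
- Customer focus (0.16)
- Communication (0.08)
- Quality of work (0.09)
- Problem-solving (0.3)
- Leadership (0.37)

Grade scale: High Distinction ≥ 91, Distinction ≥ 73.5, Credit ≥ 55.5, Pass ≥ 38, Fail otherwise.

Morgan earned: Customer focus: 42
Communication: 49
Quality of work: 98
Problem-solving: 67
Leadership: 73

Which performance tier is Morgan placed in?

Weighted total:
  Customer focus 42 × 0.16 = 6.72
  Communication 49 × 0.08 = 3.92
  Quality of work 98 × 0.09 = 8.82
  Problem-solving 67 × 0.3 = 20.1
  Leadership 73 × 0.37 = 27.01
Sum = 66.57
66.57 is ≥ 55.5 and < 73.5 → Credit

Credit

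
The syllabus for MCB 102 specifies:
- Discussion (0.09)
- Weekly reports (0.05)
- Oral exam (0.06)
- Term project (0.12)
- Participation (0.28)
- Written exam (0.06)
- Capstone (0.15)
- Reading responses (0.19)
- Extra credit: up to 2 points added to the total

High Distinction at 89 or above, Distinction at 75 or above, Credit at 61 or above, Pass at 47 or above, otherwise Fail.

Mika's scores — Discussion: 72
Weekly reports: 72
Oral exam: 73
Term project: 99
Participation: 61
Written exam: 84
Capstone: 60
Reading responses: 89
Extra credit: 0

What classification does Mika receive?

Weighted total:
  Discussion 72 × 0.09 = 6.48
  Weekly reports 72 × 0.05 = 3.6
  Oral exam 73 × 0.06 = 4.38
  Term project 99 × 0.12 = 11.88
  Participation 61 × 0.28 = 17.08
  Written exam 84 × 0.06 = 5.04
  Capstone 60 × 0.15 = 9
  Reading responses 89 × 0.19 = 16.91
Sum = 74.37
Extra credit: 74.37 + 0 = 74.37
74.37 is ≥ 61 and < 75 → Credit

Credit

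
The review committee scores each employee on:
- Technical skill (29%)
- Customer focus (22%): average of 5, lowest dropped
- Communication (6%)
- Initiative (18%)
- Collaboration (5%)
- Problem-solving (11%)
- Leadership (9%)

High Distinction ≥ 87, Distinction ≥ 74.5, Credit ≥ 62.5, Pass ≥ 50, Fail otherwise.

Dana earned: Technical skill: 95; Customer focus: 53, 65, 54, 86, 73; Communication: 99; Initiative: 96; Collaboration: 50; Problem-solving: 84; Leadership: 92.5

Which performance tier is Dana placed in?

Distinction

Customer focus: drop 53 → average of remaining 4 = 278/4 = 69.5
Weighted total:
  Technical skill 95 × 0.29 = 27.55
  Customer focus 69.5 × 0.22 = 15.29
  Communication 99 × 0.06 = 5.94
  Initiative 96 × 0.18 = 17.28
  Collaboration 50 × 0.05 = 2.5
  Problem-solving 84 × 0.11 = 9.24
  Leadership 92.5 × 0.09 = 8.325
Sum = 86.125
86.125 is ≥ 74.5 and < 87 → Distinction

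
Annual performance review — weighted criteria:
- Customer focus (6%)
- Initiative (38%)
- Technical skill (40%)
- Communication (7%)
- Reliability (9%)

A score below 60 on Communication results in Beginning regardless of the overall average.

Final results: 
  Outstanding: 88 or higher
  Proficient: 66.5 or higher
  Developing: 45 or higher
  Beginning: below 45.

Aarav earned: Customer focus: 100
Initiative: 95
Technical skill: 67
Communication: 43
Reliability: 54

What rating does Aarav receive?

Beginning

Communication score 43 < 60: minimum not met.
Weighted total:
  Customer focus 100 × 0.06 = 6
  Initiative 95 × 0.38 = 36.1
  Technical skill 67 × 0.4 = 26.8
  Communication 43 × 0.07 = 3.01
  Reliability 54 × 0.09 = 4.86
Sum = 76.77
Because the Communication minimum was not met, the result is Beginning.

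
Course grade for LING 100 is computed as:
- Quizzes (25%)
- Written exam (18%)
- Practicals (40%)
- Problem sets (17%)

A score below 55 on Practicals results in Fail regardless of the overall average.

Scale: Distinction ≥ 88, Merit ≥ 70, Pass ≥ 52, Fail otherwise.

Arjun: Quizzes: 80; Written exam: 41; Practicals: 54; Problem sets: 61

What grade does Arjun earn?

Practicals score 54 < 55: minimum not met.
Weighted total:
  Quizzes 80 × 0.25 = 20
  Written exam 41 × 0.18 = 7.38
  Practicals 54 × 0.4 = 21.6
  Problem sets 61 × 0.17 = 10.37
Sum = 59.35
Because the Practicals minimum was not met, the result is Fail.

Fail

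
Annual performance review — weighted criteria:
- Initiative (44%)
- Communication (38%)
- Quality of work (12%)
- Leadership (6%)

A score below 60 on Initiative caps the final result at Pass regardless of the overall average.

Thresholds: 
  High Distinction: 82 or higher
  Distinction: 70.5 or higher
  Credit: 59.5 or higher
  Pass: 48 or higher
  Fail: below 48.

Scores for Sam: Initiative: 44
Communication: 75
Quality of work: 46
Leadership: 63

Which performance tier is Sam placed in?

Pass

Initiative score 44 < 60: minimum not met.
Weighted total:
  Initiative 44 × 0.44 = 19.36
  Communication 75 × 0.38 = 28.5
  Quality of work 46 × 0.12 = 5.52
  Leadership 63 × 0.06 = 3.78
Sum = 57.16
57.16 would be Pass; cap at Pass applies → Pass.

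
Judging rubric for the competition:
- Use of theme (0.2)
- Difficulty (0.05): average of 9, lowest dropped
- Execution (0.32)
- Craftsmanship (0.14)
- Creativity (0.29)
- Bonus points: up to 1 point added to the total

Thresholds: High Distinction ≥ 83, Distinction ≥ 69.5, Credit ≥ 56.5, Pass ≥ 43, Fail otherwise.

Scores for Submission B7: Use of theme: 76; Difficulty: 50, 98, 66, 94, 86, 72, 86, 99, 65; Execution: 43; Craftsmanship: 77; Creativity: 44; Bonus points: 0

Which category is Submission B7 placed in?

Difficulty: drop 50 → average of remaining 8 = 666/8 = 83.25
Weighted total:
  Use of theme 76 × 0.2 = 15.2
  Difficulty 83.25 × 0.05 = 4.1625
  Execution 43 × 0.32 = 13.76
  Craftsmanship 77 × 0.14 = 10.78
  Creativity 44 × 0.29 = 12.76
Sum = 56.6625
Bonus points: 56.6625 + 0 = 56.6625
56.6625 is ≥ 56.5 and < 69.5 → Credit

Credit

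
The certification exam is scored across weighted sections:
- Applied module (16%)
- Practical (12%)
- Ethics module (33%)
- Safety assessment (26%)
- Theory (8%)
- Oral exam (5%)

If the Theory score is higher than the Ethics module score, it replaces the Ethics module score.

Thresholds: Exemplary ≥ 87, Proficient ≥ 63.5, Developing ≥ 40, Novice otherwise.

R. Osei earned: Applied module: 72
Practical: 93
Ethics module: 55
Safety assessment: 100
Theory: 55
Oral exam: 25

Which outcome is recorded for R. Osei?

Proficient

Theory (55) ≤ Ethics module (55), so Ethics module stays at 55.
Weighted total:
  Applied module 72 × 0.16 = 11.52
  Practical 93 × 0.12 = 11.16
  Ethics module 55 × 0.33 = 18.15
  Safety assessment 100 × 0.26 = 26
  Theory 55 × 0.08 = 4.4
  Oral exam 25 × 0.05 = 1.25
Sum = 72.48
72.48 is ≥ 63.5 and < 87 → Proficient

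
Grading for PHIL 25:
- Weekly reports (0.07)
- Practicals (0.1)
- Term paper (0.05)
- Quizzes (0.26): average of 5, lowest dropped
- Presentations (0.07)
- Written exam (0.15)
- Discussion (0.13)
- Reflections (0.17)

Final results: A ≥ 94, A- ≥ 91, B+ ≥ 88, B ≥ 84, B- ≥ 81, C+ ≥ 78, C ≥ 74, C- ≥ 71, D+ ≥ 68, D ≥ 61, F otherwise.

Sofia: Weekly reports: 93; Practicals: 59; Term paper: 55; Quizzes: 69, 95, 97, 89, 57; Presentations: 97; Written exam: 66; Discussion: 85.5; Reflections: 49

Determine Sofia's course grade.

Quizzes: drop 57 → average of remaining 4 = 350/4 = 87.5
Weighted total:
  Weekly reports 93 × 0.07 = 6.51
  Practicals 59 × 0.1 = 5.9
  Term paper 55 × 0.05 = 2.75
  Quizzes 87.5 × 0.26 = 22.75
  Presentations 97 × 0.07 = 6.79
  Written exam 66 × 0.15 = 9.9
  Discussion 85.5 × 0.13 = 11.115
  Reflections 49 × 0.17 = 8.33
Sum = 74.045
74.045 is ≥ 74 and < 78 → C

C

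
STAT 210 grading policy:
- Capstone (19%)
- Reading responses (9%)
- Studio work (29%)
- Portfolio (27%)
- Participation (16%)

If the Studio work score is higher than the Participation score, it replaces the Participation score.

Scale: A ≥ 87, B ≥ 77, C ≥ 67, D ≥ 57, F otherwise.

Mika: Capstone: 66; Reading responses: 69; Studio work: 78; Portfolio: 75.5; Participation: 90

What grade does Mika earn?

Studio work (78) ≤ Participation (90), so Participation stays at 90.
Weighted total:
  Capstone 66 × 0.19 = 12.54
  Reading responses 69 × 0.09 = 6.21
  Studio work 78 × 0.29 = 22.62
  Portfolio 75.5 × 0.27 = 20.385
  Participation 90 × 0.16 = 14.4
Sum = 76.155
76.155 is ≥ 67 and < 77 → C

C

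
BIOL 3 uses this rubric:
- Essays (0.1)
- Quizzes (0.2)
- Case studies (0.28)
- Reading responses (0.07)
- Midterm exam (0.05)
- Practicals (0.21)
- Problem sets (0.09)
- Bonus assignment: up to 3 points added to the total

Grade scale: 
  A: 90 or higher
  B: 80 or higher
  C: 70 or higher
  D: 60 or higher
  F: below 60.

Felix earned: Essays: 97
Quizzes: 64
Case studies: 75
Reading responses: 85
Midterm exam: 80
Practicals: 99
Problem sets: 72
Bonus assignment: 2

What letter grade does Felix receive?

B

Weighted total:
  Essays 97 × 0.1 = 9.7
  Quizzes 64 × 0.2 = 12.8
  Case studies 75 × 0.28 = 21
  Reading responses 85 × 0.07 = 5.95
  Midterm exam 80 × 0.05 = 4
  Practicals 99 × 0.21 = 20.79
  Problem sets 72 × 0.09 = 6.48
Sum = 80.72
Bonus assignment: 80.72 + 2 = 82.72
82.72 is ≥ 80 and < 90 → B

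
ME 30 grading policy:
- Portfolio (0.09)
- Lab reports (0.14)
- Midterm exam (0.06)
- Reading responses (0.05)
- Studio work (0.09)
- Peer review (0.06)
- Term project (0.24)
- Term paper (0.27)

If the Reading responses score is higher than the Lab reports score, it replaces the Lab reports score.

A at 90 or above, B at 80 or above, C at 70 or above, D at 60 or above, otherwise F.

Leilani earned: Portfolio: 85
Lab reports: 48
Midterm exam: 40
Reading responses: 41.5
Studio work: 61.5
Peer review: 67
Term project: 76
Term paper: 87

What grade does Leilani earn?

C

Reading responses (41.5) ≤ Lab reports (48), so Lab reports stays at 48.
Weighted total:
  Portfolio 85 × 0.09 = 7.65
  Lab reports 48 × 0.14 = 6.72
  Midterm exam 40 × 0.06 = 2.4
  Reading responses 41.5 × 0.05 = 2.075
  Studio work 61.5 × 0.09 = 5.535
  Peer review 67 × 0.06 = 4.02
  Term project 76 × 0.24 = 18.24
  Term paper 87 × 0.27 = 23.49
Sum = 70.13
70.13 is ≥ 70 and < 80 → C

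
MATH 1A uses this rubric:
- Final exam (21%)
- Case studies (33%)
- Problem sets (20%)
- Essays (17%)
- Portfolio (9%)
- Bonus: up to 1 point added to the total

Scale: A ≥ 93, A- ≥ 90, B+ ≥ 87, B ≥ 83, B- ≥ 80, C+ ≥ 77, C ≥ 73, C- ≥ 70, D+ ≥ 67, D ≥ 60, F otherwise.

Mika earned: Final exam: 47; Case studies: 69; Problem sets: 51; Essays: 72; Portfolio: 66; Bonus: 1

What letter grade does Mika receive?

D

Weighted total:
  Final exam 47 × 0.21 = 9.87
  Case studies 69 × 0.33 = 22.77
  Problem sets 51 × 0.2 = 10.2
  Essays 72 × 0.17 = 12.24
  Portfolio 66 × 0.09 = 5.94
Sum = 61.02
Bonus: 61.02 + 1 = 62.02
62.02 is ≥ 60 and < 67 → D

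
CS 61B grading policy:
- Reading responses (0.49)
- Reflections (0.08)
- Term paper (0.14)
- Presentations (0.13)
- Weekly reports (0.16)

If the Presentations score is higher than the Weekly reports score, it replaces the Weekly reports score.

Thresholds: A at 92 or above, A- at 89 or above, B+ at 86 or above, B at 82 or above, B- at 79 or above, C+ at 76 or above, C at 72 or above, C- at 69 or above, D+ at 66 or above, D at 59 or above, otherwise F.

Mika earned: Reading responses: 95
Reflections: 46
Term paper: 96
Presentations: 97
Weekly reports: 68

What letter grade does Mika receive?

A-

Presentations (97) > Weekly reports (68), so Weekly reports counts as 97.
Weighted total:
  Reading responses 95 × 0.49 = 46.55
  Reflections 46 × 0.08 = 3.68
  Term paper 96 × 0.14 = 13.44
  Presentations 97 × 0.13 = 12.61
  Weekly reports 97 × 0.16 = 15.52
Sum = 91.8
91.8 is ≥ 89 and < 92 → A-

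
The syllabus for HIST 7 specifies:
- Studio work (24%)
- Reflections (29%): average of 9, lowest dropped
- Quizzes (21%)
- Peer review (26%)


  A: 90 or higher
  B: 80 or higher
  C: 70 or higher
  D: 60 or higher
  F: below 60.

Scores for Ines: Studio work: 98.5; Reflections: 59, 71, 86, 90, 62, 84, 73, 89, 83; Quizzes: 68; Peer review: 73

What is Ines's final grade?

Reflections: drop 59 → average of remaining 8 = 638/8 = 79.75
Weighted total:
  Studio work 98.5 × 0.24 = 23.64
  Reflections 79.75 × 0.29 = 23.1275
  Quizzes 68 × 0.21 = 14.28
  Peer review 73 × 0.26 = 18.98
Sum = 80.0275
80.0275 is ≥ 80 and < 90 → B

B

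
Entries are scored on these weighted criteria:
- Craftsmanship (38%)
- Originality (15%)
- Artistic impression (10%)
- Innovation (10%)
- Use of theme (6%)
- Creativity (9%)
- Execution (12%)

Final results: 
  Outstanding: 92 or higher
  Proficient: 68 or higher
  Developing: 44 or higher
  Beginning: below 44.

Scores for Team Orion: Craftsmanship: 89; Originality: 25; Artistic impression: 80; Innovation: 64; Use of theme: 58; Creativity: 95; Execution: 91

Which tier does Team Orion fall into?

Weighted total:
  Craftsmanship 89 × 0.38 = 33.82
  Originality 25 × 0.15 = 3.75
  Artistic impression 80 × 0.1 = 8
  Innovation 64 × 0.1 = 6.4
  Use of theme 58 × 0.06 = 3.48
  Creativity 95 × 0.09 = 8.55
  Execution 91 × 0.12 = 10.92
Sum = 74.92
74.92 is ≥ 68 and < 92 → Proficient

Proficient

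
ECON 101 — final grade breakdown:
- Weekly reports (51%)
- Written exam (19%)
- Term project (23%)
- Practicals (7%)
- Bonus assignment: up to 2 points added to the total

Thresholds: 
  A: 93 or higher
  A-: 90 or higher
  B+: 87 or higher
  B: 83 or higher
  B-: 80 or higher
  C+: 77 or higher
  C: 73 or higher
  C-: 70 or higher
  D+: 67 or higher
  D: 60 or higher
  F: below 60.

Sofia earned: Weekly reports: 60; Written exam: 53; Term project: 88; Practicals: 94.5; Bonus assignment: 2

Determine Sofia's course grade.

Weighted total:
  Weekly reports 60 × 0.51 = 30.6
  Written exam 53 × 0.19 = 10.07
  Term project 88 × 0.23 = 20.24
  Practicals 94.5 × 0.07 = 6.615
Sum = 67.525
Bonus assignment: 67.525 + 2 = 69.525
69.525 is ≥ 67 and < 70 → D+

D+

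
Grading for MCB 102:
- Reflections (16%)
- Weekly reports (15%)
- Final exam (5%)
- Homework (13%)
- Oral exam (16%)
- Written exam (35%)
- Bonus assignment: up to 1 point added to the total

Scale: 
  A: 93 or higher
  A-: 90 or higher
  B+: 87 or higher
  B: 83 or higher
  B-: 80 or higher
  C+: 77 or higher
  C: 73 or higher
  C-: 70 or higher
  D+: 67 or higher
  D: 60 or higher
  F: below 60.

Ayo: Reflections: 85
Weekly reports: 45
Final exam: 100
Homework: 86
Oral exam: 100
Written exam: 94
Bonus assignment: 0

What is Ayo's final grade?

B

Weighted total:
  Reflections 85 × 0.16 = 13.6
  Weekly reports 45 × 0.15 = 6.75
  Final exam 100 × 0.05 = 5
  Homework 86 × 0.13 = 11.18
  Oral exam 100 × 0.16 = 16
  Written exam 94 × 0.35 = 32.9
Sum = 85.43
Bonus assignment: 85.43 + 0 = 85.43
85.43 is ≥ 83 and < 87 → B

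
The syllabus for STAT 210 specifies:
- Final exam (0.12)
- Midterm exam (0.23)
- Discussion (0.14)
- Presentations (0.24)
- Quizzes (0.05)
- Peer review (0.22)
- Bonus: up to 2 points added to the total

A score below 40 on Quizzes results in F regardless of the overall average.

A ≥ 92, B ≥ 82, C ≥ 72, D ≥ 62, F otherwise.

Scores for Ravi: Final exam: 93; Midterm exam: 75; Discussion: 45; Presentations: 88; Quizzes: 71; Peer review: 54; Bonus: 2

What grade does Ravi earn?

Quizzes score 71 ≥ 40: minimum met.
Weighted total:
  Final exam 93 × 0.12 = 11.16
  Midterm exam 75 × 0.23 = 17.25
  Discussion 45 × 0.14 = 6.3
  Presentations 88 × 0.24 = 21.12
  Quizzes 71 × 0.05 = 3.55
  Peer review 54 × 0.22 = 11.88
Sum = 71.26
Bonus: 71.26 + 2 = 73.26
73.26 is ≥ 72 and < 82 → C

C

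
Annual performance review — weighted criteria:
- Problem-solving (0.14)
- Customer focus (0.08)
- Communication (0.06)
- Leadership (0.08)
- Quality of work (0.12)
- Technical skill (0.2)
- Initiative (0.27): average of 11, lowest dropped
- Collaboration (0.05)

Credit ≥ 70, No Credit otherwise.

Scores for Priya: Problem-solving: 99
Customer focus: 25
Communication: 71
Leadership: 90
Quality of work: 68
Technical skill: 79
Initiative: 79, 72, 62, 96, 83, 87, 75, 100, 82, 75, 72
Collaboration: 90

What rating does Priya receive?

Initiative: drop 62 → average of remaining 10 = 821/10 = 82.1
Weighted total:
  Problem-solving 99 × 0.14 = 13.86
  Customer focus 25 × 0.08 = 2
  Communication 71 × 0.06 = 4.26
  Leadership 90 × 0.08 = 7.2
  Quality of work 68 × 0.12 = 8.16
  Technical skill 79 × 0.2 = 15.8
  Initiative 82.1 × 0.27 = 22.167
  Collaboration 90 × 0.05 = 4.5
Sum = 77.947
77.947 ≥ 70 → Credit

Credit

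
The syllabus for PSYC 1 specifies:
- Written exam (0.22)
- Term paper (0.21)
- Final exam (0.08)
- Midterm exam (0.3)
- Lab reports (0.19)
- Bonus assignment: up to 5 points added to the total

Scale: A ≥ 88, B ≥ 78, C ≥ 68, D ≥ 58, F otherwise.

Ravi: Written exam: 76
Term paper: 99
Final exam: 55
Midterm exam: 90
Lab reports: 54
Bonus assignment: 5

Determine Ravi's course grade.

Weighted total:
  Written exam 76 × 0.22 = 16.72
  Term paper 99 × 0.21 = 20.79
  Final exam 55 × 0.08 = 4.4
  Midterm exam 90 × 0.3 = 27
  Lab reports 54 × 0.19 = 10.26
Sum = 79.17
Bonus assignment: 79.17 + 5 = 84.17
84.17 is ≥ 78 and < 88 → B

B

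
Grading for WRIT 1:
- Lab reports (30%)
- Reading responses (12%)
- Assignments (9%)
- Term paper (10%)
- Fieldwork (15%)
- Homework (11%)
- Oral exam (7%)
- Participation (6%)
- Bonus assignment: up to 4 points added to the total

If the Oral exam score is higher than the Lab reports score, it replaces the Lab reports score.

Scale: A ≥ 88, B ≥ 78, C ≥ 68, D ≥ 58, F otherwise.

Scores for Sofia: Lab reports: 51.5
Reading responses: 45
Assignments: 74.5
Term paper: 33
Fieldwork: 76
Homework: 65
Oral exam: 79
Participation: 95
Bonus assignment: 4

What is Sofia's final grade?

Oral exam (79) > Lab reports (51.5), so Lab reports counts as 79.
Weighted total:
  Lab reports 79 × 0.3 = 23.7
  Reading responses 45 × 0.12 = 5.4
  Assignments 74.5 × 0.09 = 6.705
  Term paper 33 × 0.1 = 3.3
  Fieldwork 76 × 0.15 = 11.4
  Homework 65 × 0.11 = 7.15
  Oral exam 79 × 0.07 = 5.53
  Participation 95 × 0.06 = 5.7
Sum = 68.885
Bonus assignment: 68.885 + 4 = 72.885
72.885 is ≥ 68 and < 78 → C

C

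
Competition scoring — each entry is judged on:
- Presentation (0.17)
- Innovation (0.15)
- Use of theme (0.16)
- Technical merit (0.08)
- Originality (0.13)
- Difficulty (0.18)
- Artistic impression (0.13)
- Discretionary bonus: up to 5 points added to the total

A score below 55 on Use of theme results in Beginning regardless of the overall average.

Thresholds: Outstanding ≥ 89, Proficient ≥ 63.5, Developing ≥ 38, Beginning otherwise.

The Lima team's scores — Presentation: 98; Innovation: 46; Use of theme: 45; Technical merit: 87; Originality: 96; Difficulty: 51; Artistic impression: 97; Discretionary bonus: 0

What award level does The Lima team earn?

Beginning

Use of theme score 45 < 55: minimum not met.
Weighted total:
  Presentation 98 × 0.17 = 16.66
  Innovation 46 × 0.15 = 6.9
  Use of theme 45 × 0.16 = 7.2
  Technical merit 87 × 0.08 = 6.96
  Originality 96 × 0.13 = 12.48
  Difficulty 51 × 0.18 = 9.18
  Artistic impression 97 × 0.13 = 12.61
Sum = 71.99
Discretionary bonus: 71.99 + 0 = 71.99
Because the Use of theme minimum was not met, the result is Beginning.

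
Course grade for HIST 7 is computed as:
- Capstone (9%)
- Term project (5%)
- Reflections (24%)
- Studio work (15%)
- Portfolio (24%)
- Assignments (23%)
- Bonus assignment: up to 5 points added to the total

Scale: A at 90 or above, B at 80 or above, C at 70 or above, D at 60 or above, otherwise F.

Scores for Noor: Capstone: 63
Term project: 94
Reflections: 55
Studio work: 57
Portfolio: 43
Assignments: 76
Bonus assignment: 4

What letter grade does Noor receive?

Weighted total:
  Capstone 63 × 0.09 = 5.67
  Term project 94 × 0.05 = 4.7
  Reflections 55 × 0.24 = 13.2
  Studio work 57 × 0.15 = 8.55
  Portfolio 43 × 0.24 = 10.32
  Assignments 76 × 0.23 = 17.48
Sum = 59.92
Bonus assignment: 59.92 + 4 = 63.92
63.92 is ≥ 60 and < 70 → D

D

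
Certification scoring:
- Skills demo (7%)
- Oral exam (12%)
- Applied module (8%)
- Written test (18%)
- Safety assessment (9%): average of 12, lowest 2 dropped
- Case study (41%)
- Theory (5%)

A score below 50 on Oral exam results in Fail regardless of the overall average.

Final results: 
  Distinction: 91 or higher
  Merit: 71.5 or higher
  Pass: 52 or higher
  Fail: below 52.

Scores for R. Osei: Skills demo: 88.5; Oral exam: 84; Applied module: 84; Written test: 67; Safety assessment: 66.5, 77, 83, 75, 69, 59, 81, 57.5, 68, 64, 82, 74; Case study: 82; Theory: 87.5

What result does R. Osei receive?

Merit

Safety assessment: drop 57.5, 59 → average of remaining 10 = 739.5/10 = 73.95
Oral exam score 84 ≥ 50: minimum met.
Weighted total:
  Skills demo 88.5 × 0.07 = 6.195
  Oral exam 84 × 0.12 = 10.08
  Applied module 84 × 0.08 = 6.72
  Written test 67 × 0.18 = 12.06
  Safety assessment 73.95 × 0.09 = 6.6555
  Case study 82 × 0.41 = 33.62
  Theory 87.5 × 0.05 = 4.375
Sum = 79.7055
79.7055 is ≥ 71.5 and < 91 → Merit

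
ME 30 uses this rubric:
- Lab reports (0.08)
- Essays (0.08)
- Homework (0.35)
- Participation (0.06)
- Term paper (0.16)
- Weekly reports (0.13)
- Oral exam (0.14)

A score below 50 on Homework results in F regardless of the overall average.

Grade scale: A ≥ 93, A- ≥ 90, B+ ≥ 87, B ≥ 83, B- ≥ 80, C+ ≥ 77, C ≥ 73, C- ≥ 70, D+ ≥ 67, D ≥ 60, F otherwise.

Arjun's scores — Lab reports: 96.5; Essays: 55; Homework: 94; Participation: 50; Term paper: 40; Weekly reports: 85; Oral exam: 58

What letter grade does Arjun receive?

C

Homework score 94 ≥ 50: minimum met.
Weighted total:
  Lab reports 96.5 × 0.08 = 7.72
  Essays 55 × 0.08 = 4.4
  Homework 94 × 0.35 = 32.9
  Participation 50 × 0.06 = 3
  Term paper 40 × 0.16 = 6.4
  Weekly reports 85 × 0.13 = 11.05
  Oral exam 58 × 0.14 = 8.12
Sum = 73.59
73.59 is ≥ 73 and < 77 → C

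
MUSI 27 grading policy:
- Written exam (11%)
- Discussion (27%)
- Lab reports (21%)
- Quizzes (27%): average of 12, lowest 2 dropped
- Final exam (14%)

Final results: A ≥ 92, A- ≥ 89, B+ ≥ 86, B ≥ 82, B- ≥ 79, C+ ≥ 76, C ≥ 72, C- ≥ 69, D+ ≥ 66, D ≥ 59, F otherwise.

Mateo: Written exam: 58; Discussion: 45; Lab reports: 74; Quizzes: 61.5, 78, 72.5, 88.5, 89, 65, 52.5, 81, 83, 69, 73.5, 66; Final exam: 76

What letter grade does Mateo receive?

D

Quizzes: drop 52.5, 61.5 → average of remaining 10 = 765.5/10 = 76.55
Weighted total:
  Written exam 58 × 0.11 = 6.38
  Discussion 45 × 0.27 = 12.15
  Lab reports 74 × 0.21 = 15.54
  Quizzes 76.55 × 0.27 = 20.6685
  Final exam 76 × 0.14 = 10.64
Sum = 65.3785
65.3785 is ≥ 59 and < 66 → D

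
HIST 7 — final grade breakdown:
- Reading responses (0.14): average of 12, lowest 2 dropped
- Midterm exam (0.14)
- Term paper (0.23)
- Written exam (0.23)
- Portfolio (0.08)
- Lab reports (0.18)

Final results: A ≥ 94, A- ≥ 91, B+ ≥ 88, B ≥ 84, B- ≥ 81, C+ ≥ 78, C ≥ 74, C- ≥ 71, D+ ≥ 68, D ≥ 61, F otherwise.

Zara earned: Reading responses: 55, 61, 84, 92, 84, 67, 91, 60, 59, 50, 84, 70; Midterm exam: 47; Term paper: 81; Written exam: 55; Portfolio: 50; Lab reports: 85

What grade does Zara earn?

D

Reading responses: drop 50, 55 → average of remaining 10 = 752/10 = 75.2
Weighted total:
  Reading responses 75.2 × 0.14 = 10.528
  Midterm exam 47 × 0.14 = 6.58
  Term paper 81 × 0.23 = 18.63
  Written exam 55 × 0.23 = 12.65
  Portfolio 50 × 0.08 = 4
  Lab reports 85 × 0.18 = 15.3
Sum = 67.688
67.688 is ≥ 61 and < 68 → D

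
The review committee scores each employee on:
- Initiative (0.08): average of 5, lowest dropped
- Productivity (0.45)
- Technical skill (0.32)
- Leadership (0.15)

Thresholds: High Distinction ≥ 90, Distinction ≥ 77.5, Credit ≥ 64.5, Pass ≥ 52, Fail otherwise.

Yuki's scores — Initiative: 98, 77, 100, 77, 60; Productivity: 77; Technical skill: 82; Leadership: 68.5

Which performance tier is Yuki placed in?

Initiative: drop 60 → average of remaining 4 = 352/4 = 88
Weighted total:
  Initiative 88 × 0.08 = 7.04
  Productivity 77 × 0.45 = 34.65
  Technical skill 82 × 0.32 = 26.24
  Leadership 68.5 × 0.15 = 10.275
Sum = 78.205
78.205 is ≥ 77.5 and < 90 → Distinction

Distinction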